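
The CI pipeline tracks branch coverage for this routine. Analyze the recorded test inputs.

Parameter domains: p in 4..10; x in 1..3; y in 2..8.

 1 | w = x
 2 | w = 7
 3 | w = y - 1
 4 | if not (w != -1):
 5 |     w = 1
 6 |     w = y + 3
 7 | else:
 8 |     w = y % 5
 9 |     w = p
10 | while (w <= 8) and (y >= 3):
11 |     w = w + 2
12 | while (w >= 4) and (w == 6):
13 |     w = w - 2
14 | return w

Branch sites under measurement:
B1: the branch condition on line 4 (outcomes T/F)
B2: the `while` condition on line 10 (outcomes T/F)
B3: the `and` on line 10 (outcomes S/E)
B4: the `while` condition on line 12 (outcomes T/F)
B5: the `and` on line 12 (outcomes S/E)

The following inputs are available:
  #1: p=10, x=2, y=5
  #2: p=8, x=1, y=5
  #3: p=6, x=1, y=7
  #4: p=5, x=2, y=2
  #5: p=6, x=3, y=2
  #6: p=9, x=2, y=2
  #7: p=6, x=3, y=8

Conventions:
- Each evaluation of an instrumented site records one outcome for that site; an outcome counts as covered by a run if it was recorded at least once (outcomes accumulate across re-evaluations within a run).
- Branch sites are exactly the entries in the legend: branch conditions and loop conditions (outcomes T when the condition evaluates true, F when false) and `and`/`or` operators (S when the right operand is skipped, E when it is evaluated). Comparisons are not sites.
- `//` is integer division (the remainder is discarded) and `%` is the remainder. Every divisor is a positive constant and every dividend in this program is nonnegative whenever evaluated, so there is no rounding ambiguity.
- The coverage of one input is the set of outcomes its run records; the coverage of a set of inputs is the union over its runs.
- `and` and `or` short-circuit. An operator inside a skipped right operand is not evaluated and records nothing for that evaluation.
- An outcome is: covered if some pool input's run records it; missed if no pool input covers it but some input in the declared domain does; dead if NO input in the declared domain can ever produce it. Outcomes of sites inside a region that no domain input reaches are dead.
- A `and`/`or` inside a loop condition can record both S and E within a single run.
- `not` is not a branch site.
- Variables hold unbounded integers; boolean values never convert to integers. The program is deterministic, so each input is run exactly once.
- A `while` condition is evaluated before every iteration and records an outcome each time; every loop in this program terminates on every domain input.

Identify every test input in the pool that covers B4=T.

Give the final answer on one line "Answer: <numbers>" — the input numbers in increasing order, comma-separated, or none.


input #1 (p=10, x=2, y=5): misses B4=T
input #2 (p=8, x=1, y=5): misses B4=T
input #3 (p=6, x=1, y=7): misses B4=T
input #4 (p=5, x=2, y=2): misses B4=T
input #5 (p=6, x=3, y=2): covers B4=T
input #6 (p=9, x=2, y=2): misses B4=T
input #7 (p=6, x=3, y=8): misses B4=T
Answer: 5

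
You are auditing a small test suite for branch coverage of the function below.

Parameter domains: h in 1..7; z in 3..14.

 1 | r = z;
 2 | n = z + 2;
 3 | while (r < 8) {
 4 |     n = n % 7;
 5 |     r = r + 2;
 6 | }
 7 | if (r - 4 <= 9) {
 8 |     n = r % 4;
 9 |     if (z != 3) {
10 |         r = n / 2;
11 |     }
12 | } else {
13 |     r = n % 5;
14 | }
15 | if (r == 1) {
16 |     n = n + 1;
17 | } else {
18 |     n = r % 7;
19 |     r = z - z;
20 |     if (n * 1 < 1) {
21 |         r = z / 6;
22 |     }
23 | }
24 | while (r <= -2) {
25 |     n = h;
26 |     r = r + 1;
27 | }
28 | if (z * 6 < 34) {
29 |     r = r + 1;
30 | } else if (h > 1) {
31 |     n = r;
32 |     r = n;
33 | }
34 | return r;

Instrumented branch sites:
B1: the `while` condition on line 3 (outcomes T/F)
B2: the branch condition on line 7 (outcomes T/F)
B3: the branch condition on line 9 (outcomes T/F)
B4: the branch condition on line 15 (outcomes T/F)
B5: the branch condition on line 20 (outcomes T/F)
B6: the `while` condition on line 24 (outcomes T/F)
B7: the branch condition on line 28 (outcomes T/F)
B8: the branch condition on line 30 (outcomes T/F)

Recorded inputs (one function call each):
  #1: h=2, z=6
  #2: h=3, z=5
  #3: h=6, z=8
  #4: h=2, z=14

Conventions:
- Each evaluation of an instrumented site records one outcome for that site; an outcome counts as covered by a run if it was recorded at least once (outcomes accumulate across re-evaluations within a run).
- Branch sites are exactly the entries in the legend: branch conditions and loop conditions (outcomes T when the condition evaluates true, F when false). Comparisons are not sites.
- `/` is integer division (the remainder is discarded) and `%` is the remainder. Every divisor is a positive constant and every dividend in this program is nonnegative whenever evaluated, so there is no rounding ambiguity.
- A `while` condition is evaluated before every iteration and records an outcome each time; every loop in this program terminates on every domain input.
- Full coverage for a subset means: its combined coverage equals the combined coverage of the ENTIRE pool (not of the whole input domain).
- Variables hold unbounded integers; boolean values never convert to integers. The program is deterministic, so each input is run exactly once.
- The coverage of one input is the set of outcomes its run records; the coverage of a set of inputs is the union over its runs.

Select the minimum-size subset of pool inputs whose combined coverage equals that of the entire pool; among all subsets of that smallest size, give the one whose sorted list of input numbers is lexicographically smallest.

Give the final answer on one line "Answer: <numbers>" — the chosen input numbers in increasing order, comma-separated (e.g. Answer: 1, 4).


#1 (h=2, z=6) -> covered: B1=T, B1=F, B2=T, B3=T, B4=F, B5=T, B6=F, B7=F, B8=T
#2 (h=3, z=5) -> covered: B1=T, B1=F, B2=T, B3=T, B4=F, B5=T, B6=F, B7=T
#3 (h=6, z=8) -> covered: B1=F, B2=T, B3=T, B4=F, B5=T, B6=F, B7=F, B8=T
#4 (h=2, z=14) -> covered: B1=F, B2=F, B4=T, B6=F, B7=F, B8=T
the full pool covers 12 outcomes: B1=T, B1=F, B2=T, B2=F, B3=T, B4=T, B4=F, B5=T, B6=F, B7=T, B7=F, B8=T
size 1 is not enough: best union over all size-1 subsets is 9/12
at size 2, {2, 4} reaches all 12 outcomes; every lexicographically earlier size-2 subset fails
Answer: 2, 4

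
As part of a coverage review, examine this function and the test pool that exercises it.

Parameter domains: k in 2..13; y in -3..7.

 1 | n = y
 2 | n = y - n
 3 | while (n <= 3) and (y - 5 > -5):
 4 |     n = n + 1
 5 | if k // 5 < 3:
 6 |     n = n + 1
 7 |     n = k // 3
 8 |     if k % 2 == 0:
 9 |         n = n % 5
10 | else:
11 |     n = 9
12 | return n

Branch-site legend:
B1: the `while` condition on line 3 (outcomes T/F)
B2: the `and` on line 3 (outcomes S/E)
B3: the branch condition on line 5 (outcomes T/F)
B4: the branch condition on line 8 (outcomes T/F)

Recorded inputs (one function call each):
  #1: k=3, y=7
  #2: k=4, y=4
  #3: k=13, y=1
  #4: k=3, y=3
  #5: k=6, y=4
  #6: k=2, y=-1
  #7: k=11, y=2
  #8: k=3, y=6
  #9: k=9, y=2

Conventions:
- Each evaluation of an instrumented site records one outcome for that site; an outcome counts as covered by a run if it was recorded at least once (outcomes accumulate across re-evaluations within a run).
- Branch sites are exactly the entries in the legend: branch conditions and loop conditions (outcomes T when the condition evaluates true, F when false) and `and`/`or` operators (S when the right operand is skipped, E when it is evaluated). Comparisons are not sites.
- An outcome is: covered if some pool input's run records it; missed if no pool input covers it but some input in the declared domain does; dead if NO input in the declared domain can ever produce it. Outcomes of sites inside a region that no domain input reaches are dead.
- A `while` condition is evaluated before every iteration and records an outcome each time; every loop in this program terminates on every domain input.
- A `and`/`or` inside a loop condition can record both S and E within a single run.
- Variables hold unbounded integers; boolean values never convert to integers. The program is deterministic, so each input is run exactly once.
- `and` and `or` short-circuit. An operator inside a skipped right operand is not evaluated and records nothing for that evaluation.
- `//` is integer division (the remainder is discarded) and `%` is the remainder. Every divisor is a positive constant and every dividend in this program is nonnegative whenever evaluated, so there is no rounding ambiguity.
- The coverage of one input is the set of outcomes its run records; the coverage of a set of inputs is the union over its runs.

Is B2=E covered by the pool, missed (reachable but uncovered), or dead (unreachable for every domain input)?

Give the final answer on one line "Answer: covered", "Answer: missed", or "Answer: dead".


B2=E is recorded by pool input(s) 1, 2, 3, 4, 5, 6, 7, 8, 9 -> covered
Answer: covered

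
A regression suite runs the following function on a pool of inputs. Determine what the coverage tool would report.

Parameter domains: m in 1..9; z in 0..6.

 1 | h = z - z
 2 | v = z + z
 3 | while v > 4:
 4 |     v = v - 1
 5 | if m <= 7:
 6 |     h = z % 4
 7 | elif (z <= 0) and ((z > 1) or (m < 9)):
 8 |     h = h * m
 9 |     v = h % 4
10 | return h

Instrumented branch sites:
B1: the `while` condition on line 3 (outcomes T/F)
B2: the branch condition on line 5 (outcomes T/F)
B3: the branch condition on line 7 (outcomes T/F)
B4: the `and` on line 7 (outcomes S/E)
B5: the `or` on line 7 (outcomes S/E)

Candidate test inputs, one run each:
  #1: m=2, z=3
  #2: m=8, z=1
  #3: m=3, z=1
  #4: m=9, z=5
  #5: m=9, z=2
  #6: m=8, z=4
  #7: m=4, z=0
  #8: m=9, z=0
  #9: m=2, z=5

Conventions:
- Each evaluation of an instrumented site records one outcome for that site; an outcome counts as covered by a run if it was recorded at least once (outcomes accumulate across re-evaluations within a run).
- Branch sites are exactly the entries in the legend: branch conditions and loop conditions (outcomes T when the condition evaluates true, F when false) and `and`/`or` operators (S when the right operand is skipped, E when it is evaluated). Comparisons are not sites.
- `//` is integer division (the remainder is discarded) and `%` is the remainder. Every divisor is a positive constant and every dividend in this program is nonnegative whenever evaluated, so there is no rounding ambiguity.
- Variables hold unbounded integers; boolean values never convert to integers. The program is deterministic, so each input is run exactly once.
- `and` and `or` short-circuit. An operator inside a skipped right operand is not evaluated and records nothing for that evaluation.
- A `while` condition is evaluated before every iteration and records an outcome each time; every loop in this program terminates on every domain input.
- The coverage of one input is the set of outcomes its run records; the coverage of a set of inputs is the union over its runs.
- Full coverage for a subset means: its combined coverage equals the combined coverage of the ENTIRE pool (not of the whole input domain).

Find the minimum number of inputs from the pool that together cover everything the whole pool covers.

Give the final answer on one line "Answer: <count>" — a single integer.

run #1 (m=2, z=3) runs B1->T, B1->T, B1->F, B2->T; records B1=T, B1=F, B2=T
run #2 (m=8, z=1) runs B1->F, B2->F, B4->S, B3->F; records B1=F, B2=F, B3=F, B4=S
run #3 (m=3, z=1) runs B1->F, B2->T; records B1=F, B2=T
run #4 (m=9, z=5) runs B1->T, B1->T, B1->T, B1->T, B1->T, B1->T, B1->F, B2->F, B4->S, B3->F; records B1=T, B1=F, B2=F, B3=F, B4=S
run #5 (m=9, z=2) runs B1->F, B2->F, B4->S, B3->F; records B1=F, B2=F, B3=F, B4=S
run #6 (m=8, z=4) runs B1->T, B1->T, B1->T, B1->T, B1->F, B2->F, B4->S, B3->F; records B1=T, B1=F, B2=F, B3=F, B4=S
run #7 (m=4, z=0) runs B1->F, B2->T; records B1=F, B2=T
run #8 (m=9, z=0) runs B1->F, B2->F, B4->E, B5->E, B3->F; records B1=F, B2=F, B3=F, B4=E, B5=E
run #9 (m=2, z=5) runs B1->T, B1->T, B1->T, B1->T, B1->T, B1->T, B1->F, B2->T; records B1=T, B1=F, B2=T
together the pool reaches 8 outcomes: B1=T, B1=F, B2=T, B2=F, B3=F, B4=S, B4=E, B5=E
no size-1 subset reaches all 8 outcomes (best union: 5/8)
no size-2 subset reaches all 8 outcomes (best union: 7/8)
at size 3, {1, 2, 8} reaches all 8 outcomes; every lexicographically earlier size-3 subset fails

Answer: 3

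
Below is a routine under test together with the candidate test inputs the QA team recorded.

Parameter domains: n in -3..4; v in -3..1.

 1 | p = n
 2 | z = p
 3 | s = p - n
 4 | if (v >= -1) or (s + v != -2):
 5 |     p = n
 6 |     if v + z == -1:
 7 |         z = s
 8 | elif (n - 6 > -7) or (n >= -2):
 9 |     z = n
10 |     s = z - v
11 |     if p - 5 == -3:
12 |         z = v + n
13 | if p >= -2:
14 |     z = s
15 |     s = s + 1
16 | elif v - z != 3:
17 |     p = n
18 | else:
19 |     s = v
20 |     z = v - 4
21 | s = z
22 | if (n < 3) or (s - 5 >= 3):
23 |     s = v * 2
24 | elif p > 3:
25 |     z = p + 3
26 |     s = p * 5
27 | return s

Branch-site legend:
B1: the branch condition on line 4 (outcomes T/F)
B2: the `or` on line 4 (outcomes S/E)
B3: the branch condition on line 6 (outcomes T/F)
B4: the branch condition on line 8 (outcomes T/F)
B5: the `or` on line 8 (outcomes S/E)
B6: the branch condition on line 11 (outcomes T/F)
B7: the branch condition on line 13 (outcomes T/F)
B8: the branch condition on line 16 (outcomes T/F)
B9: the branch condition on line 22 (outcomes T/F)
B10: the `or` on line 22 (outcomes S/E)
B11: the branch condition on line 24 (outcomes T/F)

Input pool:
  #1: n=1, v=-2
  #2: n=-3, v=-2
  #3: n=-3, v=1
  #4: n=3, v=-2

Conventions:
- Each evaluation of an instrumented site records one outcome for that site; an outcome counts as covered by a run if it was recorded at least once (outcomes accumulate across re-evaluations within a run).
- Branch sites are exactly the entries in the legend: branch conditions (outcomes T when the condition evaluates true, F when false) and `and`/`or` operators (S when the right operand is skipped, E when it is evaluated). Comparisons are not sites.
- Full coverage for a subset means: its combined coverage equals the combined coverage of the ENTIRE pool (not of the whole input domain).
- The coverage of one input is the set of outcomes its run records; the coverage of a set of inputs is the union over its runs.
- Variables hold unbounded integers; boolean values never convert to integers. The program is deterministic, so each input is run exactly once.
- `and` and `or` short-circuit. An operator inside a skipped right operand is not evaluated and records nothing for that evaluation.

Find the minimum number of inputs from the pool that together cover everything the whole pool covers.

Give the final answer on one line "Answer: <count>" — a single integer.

input #1 (n=1, v=-2): events B2->E, B1->F, B5->S, B4->T, B6->F, B7->T, B10->S, B9->T; covers B1=F, B2=E, B4=T, B5=S, B6=F, B7=T, B9=T, B10=S
input #2 (n=-3, v=-2): events B2->E, B1->F, B5->E, B4->F, B7->F, B8->T, B10->S, B9->T; covers B1=F, B2=E, B4=F, B5=E, B7=F, B8=T, B9=T, B10=S
input #3 (n=-3, v=1): events B2->S, B1->T, B3->F, B7->F, B8->T, B10->S, B9->T; covers B1=T, B2=S, B3=F, B7=F, B8=T, B9=T, B10=S
input #4 (n=3, v=-2): events B2->E, B1->F, B5->S, B4->T, B6->F, B7->T, B10->E, B9->F, B11->F; covers B1=F, B2=E, B4=T, B5=S, B6=F, B7=T, B9=F, B10=E, B11=F
union over all inputs: B1=T, B1=F, B2=S, B2=E, B3=F, B4=T, B4=F, B5=S, B5=E, B6=F, B7=T, B7=F, B8=T, B9=T, B9=F, B10=S, B10=E, B11=F (18 outcomes)
checked all size-1 subsets: none covers 18 outcomes (max 9/18)
checked all size-2 subsets: none covers 18 outcomes (max 16/18)
inputs {2, 3, 4} (size 3) cover everything; no size-3 subset with a lexicographically smaller index list covers all 18

Answer: 3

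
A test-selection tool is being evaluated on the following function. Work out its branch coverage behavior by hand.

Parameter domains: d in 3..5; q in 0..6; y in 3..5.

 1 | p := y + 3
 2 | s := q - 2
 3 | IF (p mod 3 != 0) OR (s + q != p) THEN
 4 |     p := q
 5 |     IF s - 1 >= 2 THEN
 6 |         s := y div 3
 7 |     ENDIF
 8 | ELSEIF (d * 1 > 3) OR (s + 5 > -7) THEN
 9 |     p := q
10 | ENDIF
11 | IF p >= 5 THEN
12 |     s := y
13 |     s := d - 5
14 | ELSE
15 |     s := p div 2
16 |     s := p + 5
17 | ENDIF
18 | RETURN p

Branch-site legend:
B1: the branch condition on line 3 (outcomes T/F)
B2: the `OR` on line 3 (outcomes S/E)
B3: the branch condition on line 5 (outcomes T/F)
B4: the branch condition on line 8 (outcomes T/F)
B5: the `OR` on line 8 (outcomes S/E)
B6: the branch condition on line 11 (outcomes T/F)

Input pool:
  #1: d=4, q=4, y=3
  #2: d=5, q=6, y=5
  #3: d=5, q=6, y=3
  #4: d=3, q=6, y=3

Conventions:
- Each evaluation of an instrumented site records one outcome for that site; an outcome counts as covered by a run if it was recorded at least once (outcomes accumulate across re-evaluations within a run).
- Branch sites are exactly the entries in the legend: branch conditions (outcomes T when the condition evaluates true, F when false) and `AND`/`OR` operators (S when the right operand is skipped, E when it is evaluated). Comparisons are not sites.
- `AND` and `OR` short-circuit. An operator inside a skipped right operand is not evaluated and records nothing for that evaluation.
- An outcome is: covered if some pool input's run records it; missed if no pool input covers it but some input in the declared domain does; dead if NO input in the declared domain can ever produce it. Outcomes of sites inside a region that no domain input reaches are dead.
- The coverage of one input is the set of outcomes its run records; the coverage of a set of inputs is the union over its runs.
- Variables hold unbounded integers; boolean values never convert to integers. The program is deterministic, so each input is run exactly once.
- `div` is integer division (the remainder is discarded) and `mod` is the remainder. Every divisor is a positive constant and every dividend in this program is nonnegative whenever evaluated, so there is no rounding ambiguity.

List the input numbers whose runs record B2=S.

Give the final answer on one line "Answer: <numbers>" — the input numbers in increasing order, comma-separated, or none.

input #1 (d=4, q=4, y=3): does not produce B2=S
input #2 (d=5, q=6, y=5): produces B2=S
input #3 (d=5, q=6, y=3): does not produce B2=S
input #4 (d=3, q=6, y=3): does not produce B2=S

Answer: 2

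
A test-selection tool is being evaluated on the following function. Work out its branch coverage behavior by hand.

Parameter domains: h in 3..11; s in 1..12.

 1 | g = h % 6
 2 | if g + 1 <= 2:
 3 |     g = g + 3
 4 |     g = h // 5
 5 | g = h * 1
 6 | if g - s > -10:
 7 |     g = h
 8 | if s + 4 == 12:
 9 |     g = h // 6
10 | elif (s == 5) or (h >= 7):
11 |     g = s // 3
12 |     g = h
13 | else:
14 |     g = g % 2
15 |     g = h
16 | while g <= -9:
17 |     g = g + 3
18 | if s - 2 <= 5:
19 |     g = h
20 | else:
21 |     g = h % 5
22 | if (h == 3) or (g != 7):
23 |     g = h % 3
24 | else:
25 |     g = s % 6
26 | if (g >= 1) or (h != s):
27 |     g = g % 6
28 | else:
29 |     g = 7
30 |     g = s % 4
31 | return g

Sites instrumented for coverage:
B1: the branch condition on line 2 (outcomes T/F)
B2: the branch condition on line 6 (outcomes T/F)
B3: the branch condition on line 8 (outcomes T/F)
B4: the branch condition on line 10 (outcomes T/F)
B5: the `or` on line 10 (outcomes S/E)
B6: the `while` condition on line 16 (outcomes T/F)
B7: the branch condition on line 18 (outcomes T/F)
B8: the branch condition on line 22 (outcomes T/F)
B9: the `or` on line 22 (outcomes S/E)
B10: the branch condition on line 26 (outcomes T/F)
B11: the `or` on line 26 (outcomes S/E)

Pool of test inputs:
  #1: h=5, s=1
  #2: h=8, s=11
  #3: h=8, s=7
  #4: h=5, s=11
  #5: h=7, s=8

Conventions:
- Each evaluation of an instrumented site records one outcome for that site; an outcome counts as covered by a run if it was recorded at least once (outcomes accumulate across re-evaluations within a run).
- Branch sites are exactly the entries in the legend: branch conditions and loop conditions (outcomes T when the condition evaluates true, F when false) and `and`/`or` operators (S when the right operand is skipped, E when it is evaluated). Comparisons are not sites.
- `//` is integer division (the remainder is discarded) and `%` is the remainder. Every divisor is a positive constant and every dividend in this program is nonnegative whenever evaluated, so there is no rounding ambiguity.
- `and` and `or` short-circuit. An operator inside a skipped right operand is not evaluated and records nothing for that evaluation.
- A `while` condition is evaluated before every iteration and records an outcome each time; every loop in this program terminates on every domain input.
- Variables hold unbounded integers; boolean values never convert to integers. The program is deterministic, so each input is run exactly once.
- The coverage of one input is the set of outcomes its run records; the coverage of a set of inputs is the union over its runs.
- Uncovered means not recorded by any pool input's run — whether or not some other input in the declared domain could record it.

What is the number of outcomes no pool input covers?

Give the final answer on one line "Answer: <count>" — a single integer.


input #1, h=5, s=1: events B1->F, B2->T, B3->F, B5->E, B4->F, B6->F, B7->T, B9->E, B8->T, B11->S, B10->T; outcomes B1=F, B2=T, B3=F, B4=F, B5=E, B6=F, B7=T, B8=T, B9=E, B10=T, B11=S
input #2, h=8, s=11: events B1->F, B2->T, B3->F, B5->E, B4->T, B6->F, B7->F, B9->E, B8->T, B11->S, B10->T; outcomes B1=F, B2=T, B3=F, B4=T, B5=E, B6=F, B7=F, B8=T, B9=E, B10=T, B11=S
input #3, h=8, s=7: events B1->F, B2->T, B3->F, B5->E, B4->T, B6->F, B7->T, B9->E, B8->T, B11->S, B10->T; outcomes B1=F, B2=T, B3=F, B4=T, B5=E, B6=F, B7=T, B8=T, B9=E, B10=T, B11=S
input #4, h=5, s=11: events B1->F, B2->T, B3->F, B5->E, B4->F, B6->F, B7->F, B9->E, B8->T, B11->S, B10->T; outcomes B1=F, B2=T, B3=F, B4=F, B5=E, B6=F, B7=F, B8=T, B9=E, B10=T, B11=S
input #5, h=7, s=8: events B1->T, B2->T, B3->T, B6->F, B7->F, B9->E, B8->T, B11->S, B10->T; outcomes B1=T, B2=T, B3=T, B6=F, B7=F, B8=T, B9=E, B10=T, B11=S
union over the pool: B1=T, B1=F, B2=T, B3=T, B3=F, B4=T, B4=F, B5=E, B6=F, B7=T, B7=F, B8=T, B9=E, B10=T, B11=S
uncovered (7 of 22): B2=F, B5=S, B6=T, B8=F, B9=S, B10=F, B11=E
Answer: 7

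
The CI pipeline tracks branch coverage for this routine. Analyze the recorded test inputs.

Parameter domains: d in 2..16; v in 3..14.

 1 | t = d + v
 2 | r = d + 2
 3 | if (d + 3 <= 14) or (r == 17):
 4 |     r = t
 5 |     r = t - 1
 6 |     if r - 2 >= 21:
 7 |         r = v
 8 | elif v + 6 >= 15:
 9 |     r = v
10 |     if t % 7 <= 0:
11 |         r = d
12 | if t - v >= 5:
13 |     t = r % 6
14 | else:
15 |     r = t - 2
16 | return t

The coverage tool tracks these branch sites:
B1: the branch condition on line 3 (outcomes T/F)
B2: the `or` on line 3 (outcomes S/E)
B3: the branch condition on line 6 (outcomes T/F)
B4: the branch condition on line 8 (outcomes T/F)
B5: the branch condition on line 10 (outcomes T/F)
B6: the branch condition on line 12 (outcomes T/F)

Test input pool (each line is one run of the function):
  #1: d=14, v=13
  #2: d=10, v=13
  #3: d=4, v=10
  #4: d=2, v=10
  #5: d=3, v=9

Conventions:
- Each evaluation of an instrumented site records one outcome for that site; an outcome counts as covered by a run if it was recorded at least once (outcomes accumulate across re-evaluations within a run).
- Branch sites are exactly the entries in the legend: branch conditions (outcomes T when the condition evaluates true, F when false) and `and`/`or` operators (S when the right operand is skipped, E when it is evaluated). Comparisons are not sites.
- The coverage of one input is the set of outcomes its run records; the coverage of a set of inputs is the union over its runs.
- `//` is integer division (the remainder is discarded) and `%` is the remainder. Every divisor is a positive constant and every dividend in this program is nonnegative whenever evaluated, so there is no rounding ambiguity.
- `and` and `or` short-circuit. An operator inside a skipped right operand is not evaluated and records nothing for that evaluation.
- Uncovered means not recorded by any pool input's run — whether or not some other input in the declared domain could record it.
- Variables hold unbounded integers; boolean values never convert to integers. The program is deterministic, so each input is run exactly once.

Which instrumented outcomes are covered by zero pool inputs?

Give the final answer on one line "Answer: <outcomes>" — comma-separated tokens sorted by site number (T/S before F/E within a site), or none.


run #1 (d=14, v=13) runs B2->E, B1->F, B4->T, B5->F, B6->T; records B1=F, B2=E, B4=T, B5=F, B6=T
run #2 (d=10, v=13) runs B2->S, B1->T, B3->F, B6->T; records B1=T, B2=S, B3=F, B6=T
run #3 (d=4, v=10) runs B2->S, B1->T, B3->F, B6->F; records B1=T, B2=S, B3=F, B6=F
run #4 (d=2, v=10) runs B2->S, B1->T, B3->F, B6->F; records B1=T, B2=S, B3=F, B6=F
run #5 (d=3, v=9) runs B2->S, B1->T, B3->F, B6->F; records B1=T, B2=S, B3=F, B6=F
union over the pool: B1=T, B1=F, B2=S, B2=E, B3=F, B4=T, B5=F, B6=T, B6=F
uncovered (3 of 12): B3=T, B4=F, B5=T
Answer: B3=T, B4=F, B5=T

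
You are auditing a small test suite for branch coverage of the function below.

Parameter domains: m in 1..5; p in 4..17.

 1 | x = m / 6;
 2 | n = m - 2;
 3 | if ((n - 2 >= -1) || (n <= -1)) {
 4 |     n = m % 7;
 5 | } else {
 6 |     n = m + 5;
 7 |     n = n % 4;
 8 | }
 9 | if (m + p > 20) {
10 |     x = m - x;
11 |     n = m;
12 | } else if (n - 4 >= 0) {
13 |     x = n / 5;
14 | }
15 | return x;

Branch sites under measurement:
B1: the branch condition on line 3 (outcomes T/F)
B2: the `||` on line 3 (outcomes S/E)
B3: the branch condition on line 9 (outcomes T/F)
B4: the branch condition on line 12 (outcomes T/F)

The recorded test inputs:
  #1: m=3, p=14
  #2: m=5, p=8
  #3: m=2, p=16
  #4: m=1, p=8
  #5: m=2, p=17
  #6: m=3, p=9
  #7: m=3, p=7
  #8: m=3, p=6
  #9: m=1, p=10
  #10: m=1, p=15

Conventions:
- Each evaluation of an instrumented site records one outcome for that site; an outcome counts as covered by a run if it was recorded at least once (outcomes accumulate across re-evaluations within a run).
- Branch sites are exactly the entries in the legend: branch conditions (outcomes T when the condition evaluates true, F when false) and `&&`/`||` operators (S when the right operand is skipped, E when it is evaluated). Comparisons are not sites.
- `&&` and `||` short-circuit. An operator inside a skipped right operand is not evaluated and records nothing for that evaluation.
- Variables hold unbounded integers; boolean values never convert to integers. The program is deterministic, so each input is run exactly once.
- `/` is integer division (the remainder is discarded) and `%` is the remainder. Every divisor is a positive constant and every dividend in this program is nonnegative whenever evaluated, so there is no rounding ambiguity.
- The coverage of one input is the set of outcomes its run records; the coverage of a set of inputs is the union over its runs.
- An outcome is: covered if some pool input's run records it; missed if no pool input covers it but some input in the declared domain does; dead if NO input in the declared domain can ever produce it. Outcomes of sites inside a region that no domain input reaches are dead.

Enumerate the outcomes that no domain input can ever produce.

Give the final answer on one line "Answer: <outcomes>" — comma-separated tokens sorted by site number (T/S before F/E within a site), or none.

exhaustive pass over the 70-input domain:
  reachable outcomes have witnesses, e.g. B1=T (e.g. m=1, p=4), B1=F (e.g. m=2, p=4), B2=S (e.g. m=3, p=4), B2=E (e.g. m=1, p=4)

Answer: none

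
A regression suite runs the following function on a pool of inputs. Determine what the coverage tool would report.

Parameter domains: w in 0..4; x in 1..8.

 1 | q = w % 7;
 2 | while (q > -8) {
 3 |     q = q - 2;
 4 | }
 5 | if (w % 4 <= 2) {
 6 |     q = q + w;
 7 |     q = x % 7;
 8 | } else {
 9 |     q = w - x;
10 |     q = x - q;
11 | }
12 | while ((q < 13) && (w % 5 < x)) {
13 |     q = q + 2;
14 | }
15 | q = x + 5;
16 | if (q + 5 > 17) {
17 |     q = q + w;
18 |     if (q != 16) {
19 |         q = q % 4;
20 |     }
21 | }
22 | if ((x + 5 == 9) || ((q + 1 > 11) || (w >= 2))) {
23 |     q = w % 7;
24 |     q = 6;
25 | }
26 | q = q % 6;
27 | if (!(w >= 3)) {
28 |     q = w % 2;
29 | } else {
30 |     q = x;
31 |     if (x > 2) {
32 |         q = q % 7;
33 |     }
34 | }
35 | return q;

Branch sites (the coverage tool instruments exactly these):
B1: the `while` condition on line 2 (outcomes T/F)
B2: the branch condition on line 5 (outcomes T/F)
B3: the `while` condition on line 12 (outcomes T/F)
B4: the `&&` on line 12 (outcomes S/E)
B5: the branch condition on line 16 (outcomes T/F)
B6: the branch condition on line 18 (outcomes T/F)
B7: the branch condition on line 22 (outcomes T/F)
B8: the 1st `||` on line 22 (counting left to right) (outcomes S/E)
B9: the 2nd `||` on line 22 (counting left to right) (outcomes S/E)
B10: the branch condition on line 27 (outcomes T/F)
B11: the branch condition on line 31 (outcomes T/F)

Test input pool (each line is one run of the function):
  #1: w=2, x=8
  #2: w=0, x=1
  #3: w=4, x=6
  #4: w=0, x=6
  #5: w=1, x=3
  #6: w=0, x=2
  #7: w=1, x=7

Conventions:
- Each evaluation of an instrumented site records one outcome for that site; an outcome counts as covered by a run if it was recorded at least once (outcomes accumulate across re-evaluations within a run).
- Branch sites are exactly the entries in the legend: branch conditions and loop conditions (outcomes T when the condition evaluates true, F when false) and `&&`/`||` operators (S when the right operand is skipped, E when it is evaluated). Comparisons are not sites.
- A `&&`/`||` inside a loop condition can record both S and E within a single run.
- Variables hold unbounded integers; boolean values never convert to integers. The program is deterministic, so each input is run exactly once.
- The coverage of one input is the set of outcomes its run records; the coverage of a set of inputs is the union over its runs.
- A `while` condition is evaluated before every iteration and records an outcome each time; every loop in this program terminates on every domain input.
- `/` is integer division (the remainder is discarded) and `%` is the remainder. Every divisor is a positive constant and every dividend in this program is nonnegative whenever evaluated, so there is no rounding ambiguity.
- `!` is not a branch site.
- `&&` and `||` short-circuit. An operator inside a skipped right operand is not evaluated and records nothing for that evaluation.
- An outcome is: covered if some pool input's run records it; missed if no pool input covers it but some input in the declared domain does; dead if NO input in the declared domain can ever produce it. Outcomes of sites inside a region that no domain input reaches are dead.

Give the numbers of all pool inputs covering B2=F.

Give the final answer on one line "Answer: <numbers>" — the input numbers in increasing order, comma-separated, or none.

input #1 (w=2, x=8): does not record B2=F
input #2 (w=0, x=1): does not record B2=F
input #3 (w=4, x=6): does not record B2=F
input #4 (w=0, x=6): does not record B2=F
input #5 (w=1, x=3): does not record B2=F
input #6 (w=0, x=2): does not record B2=F
input #7 (w=1, x=7): does not record B2=F

Answer: none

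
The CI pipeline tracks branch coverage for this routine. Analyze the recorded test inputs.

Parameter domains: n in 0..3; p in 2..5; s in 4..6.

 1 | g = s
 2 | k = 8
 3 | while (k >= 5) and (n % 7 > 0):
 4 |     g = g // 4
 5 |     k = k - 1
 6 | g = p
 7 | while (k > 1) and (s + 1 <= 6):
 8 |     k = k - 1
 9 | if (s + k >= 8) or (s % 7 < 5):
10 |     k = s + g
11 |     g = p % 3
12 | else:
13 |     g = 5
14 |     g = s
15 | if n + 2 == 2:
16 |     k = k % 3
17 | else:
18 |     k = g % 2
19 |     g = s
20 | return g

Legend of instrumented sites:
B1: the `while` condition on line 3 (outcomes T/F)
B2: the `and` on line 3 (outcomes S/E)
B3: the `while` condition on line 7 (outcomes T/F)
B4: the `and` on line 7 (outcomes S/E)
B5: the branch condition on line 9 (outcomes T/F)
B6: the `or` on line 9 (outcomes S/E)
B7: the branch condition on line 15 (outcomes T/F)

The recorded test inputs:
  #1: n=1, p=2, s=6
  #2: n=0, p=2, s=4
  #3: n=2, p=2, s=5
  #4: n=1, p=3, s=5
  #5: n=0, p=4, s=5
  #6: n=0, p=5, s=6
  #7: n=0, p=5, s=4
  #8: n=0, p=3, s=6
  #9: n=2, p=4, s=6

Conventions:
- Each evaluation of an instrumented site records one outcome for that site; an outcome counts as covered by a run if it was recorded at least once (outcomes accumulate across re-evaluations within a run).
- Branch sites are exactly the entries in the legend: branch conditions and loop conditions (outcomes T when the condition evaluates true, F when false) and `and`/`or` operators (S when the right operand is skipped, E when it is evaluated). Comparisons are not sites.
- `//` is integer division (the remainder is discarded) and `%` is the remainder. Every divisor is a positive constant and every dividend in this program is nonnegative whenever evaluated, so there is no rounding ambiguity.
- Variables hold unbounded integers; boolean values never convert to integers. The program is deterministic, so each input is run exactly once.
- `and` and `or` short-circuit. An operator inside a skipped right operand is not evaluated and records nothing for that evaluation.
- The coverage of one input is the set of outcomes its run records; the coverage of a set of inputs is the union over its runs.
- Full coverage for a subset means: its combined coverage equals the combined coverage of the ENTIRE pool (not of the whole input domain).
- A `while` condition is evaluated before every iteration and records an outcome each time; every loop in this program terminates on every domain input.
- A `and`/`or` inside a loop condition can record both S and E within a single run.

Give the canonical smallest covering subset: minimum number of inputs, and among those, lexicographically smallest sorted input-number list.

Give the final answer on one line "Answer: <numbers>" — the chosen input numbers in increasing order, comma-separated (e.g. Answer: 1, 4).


input #1 (n=1, p=2, s=6): covers B1=T, B1=F, B2=S, B2=E, B3=F, B4=E, B5=T, B6=S, B7=F
input #2 (n=0, p=2, s=4): covers B1=F, B2=E, B3=T, B3=F, B4=S, B4=E, B5=T, B6=E, B7=T
input #3 (n=2, p=2, s=5): covers B1=T, B1=F, B2=S, B2=E, B3=T, B3=F, B4=S, B4=E, B5=F, B6=E, B7=F
input #4 (n=1, p=3, s=5): covers B1=T, B1=F, B2=S, B2=E, B3=T, B3=F, B4=S, B4=E, B5=F, B6=E, B7=F
input #5 (n=0, p=4, s=5): covers B1=F, B2=E, B3=T, B3=F, B4=S, B4=E, B5=F, B6=E, B7=T
input #6 (n=0, p=5, s=6): covers B1=F, B2=E, B3=F, B4=E, B5=T, B6=S, B7=T
input #7 (n=0, p=5, s=4): covers B1=F, B2=E, B3=T, B3=F, B4=S, B4=E, B5=T, B6=E, B7=T
input #8 (n=0, p=3, s=6): covers B1=F, B2=E, B3=F, B4=E, B5=T, B6=S, B7=T
input #9 (n=2, p=4, s=6): covers B1=T, B1=F, B2=S, B2=E, B3=F, B4=E, B5=T, B6=S, B7=F
together the pool reaches 14 outcomes: B1=T, B1=F, B2=S, B2=E, B3=T, B3=F, B4=S, B4=E, B5=T, B5=F, B6=S, B6=E, B7=T, B7=F
size 1 is not enough: best union over all size-1 subsets is 11/14
size 2: inputs {1, 5} cover all 14 outcomes, and no lexicographically smaller subset of this size does
Answer: 1, 5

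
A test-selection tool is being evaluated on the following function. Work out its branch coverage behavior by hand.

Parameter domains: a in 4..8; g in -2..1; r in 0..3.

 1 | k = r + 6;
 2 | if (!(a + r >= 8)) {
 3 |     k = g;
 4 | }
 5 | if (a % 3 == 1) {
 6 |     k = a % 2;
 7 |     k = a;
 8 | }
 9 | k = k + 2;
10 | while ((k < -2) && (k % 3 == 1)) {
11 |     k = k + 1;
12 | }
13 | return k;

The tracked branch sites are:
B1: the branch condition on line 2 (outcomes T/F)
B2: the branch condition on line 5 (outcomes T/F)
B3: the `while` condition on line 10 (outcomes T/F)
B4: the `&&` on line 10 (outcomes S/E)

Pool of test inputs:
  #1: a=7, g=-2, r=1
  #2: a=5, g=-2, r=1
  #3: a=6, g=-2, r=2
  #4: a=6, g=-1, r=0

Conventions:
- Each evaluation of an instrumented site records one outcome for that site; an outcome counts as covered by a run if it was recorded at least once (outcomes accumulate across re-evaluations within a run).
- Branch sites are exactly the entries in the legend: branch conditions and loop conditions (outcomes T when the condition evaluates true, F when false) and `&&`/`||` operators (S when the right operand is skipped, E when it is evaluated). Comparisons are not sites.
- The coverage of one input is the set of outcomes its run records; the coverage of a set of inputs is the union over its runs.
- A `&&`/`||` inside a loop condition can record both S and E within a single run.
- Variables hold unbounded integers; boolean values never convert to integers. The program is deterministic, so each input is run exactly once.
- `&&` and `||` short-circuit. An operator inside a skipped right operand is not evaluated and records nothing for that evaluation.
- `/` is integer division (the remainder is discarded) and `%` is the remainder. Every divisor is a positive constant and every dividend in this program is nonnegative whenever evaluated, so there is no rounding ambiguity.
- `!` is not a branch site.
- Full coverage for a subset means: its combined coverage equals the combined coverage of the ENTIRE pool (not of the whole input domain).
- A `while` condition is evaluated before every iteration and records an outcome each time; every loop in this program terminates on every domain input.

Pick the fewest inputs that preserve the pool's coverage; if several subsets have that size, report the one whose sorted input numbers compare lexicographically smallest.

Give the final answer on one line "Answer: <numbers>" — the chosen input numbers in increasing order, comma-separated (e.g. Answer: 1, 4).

run #1 (a=7, g=-2, r=1) records B1=F, B2=T, B3=F, B4=S
run #2 (a=5, g=-2, r=1) records B1=T, B2=F, B3=F, B4=S
run #3 (a=6, g=-2, r=2) records B1=F, B2=F, B3=F, B4=S
run #4 (a=6, g=-1, r=0) records B1=T, B2=F, B3=F, B4=S
the full pool covers 6 outcomes: B1=T, B1=F, B2=T, B2=F, B3=F, B4=S
every size-1 subset falls short of the 6 outcomes (best: 4/6)
the canonical winner is {1, 2}: size 2, full 6-outcome coverage, earliest index list among size-2 covers

Answer: 1, 2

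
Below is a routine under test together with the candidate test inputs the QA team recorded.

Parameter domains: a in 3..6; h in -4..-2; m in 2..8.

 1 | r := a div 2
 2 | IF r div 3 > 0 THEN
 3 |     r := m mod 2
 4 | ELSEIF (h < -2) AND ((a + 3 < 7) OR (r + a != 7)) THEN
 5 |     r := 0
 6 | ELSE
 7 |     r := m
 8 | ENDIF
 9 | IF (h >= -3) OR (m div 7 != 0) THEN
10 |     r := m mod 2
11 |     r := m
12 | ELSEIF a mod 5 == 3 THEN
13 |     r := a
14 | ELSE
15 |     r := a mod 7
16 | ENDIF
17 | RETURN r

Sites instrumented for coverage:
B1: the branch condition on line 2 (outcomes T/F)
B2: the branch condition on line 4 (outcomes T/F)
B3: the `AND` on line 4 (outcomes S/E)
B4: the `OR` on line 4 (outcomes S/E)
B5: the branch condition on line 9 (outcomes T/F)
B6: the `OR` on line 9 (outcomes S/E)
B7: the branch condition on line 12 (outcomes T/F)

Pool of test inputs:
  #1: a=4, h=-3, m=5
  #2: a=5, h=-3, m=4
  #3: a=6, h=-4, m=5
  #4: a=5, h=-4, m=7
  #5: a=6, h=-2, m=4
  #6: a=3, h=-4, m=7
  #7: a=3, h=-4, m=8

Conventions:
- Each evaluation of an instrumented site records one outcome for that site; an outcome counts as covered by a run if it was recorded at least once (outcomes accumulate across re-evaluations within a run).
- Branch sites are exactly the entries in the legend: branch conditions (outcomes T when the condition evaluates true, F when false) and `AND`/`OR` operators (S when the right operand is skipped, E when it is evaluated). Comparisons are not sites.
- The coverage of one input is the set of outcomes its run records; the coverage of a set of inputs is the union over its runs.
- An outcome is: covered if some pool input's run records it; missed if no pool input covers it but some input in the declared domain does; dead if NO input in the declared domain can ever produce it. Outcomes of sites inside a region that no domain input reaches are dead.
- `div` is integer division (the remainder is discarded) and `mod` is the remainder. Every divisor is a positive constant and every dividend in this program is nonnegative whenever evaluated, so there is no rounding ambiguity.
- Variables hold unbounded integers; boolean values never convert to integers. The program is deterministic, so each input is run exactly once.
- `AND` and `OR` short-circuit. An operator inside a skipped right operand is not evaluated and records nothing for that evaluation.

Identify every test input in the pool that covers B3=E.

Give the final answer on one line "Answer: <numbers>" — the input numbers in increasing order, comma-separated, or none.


input #1 (a=4, h=-3, m=5): covers B3=E
input #2 (a=5, h=-3, m=4): covers B3=E
input #3 (a=6, h=-4, m=5): misses B3=E
input #4 (a=5, h=-4, m=7): covers B3=E
input #5 (a=6, h=-2, m=4): misses B3=E
input #6 (a=3, h=-4, m=7): covers B3=E
input #7 (a=3, h=-4, m=8): covers B3=E
Answer: 1, 2, 4, 6, 7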